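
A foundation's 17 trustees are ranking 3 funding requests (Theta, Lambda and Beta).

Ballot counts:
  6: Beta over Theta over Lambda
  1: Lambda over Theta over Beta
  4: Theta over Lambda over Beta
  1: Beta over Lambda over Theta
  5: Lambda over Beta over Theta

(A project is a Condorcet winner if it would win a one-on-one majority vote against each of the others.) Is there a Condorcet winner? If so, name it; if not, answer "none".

Pairwise majorities:
Theta vs Lambda: Theta is ranked higher on 6+4 = 10 ballots, Lambda on 7. Theta wins 10–7.
Theta vs Beta: Theta preferred on 1+4 = 5 ballots; Beta wins 12–5.
Lambda vs Beta: 10 to 7, Lambda.
No project is unbeaten: Theta loses to Beta; Lambda loses to Theta; Beta loses to Lambda. In particular Theta beats Lambda beats Beta beats Theta is a majority cycle — no Condorcet winner exists.

none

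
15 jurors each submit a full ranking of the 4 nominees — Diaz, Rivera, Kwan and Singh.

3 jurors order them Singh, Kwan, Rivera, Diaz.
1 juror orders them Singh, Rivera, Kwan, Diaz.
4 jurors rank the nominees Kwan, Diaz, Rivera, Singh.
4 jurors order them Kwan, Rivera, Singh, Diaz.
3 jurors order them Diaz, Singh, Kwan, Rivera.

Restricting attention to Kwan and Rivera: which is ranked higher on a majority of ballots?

Ballots ranking Kwan above Rivera: 3 + 4 + 4 + 3 = 14.
Ballots ranking Rivera above Kwan: 15 − 14 = 1.
Kwan wins the head-to-head 14–1.

Kwan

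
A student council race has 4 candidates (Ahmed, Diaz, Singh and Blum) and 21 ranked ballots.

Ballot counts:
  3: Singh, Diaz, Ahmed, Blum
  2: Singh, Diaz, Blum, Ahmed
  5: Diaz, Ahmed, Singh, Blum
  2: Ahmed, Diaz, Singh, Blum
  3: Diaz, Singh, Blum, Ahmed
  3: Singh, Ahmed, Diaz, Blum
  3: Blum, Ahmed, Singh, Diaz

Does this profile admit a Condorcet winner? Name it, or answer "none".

Singh

Pairwise majorities:
Ahmed vs Diaz: Diaz wins 13–8.
Ahmed–Singh: Singh 11–10.
Ahmed vs Blum: 13 to 8, Ahmed.
Diaz vs Singh: Singh wins 11–10.
Diaz–Blum: Diaz 18–3.
Singh vs Blum: 3+2+5+2+3+3 = 18 for Singh, 3 for Blum — Singh by 18–3.
Only Singh has no losses; Singh is the Condorcet winner.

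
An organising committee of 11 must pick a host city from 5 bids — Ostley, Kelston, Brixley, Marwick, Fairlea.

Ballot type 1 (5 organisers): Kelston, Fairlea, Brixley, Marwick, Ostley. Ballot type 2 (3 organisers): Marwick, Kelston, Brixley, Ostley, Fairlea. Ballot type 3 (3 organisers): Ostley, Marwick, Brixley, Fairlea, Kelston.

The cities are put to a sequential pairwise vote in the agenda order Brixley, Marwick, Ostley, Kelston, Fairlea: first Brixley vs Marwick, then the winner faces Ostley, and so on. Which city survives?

Marwick

Round 1: Brixley vs Marwick — 5–6, Marwick advances.
Round 2: Marwick vs Ostley — 8–3, Marwick advances.
Round 3: Marwick vs Kelston — 6–5, Marwick advances.
Round 4: Marwick vs Fairlea — 6–5, Marwick advances.
Marwick survives the agenda.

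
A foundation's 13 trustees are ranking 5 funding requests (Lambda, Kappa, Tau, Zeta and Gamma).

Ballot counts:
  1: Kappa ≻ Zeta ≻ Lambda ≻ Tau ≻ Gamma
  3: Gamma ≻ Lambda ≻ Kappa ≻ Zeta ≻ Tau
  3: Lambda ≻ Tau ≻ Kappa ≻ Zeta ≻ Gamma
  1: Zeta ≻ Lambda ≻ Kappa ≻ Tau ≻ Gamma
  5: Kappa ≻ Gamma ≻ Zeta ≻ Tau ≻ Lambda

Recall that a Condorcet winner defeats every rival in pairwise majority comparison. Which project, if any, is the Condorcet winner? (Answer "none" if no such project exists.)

Pairwise majorities:
Lambda vs Kappa: Lambda wins 7–6.
Lambda–Tau: Lambda 8–5.
Lambda vs Zeta: Zeta wins 7–6.
Lambda–Gamma: Gamma 8–5.
Kappa–Tau: Kappa 10–3.
Kappa vs Zeta: Kappa, 12–1.
Kappa vs Gamma: Kappa, 10–3.
Tau vs Zeta: Zeta wins 10–3.
Tau–Gamma: Gamma 8–5.
Zeta vs Gamma: Gamma, 8–5.
No project is unbeaten: Lambda loses to Zeta; Kappa loses to Lambda; Tau loses to Lambda; Zeta loses to Kappa; Gamma loses to Kappa. In particular Lambda > Kappa > Zeta > Lambda is a majority cycle — no Condorcet winner exists.

none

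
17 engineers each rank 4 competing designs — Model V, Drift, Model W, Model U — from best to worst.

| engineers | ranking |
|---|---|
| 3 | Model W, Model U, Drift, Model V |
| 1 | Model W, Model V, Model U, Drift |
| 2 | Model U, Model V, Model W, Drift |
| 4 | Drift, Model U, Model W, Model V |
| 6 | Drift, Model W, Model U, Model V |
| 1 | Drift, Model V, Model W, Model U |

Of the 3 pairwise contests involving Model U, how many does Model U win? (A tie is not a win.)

1

Model U against each rival (17 engineers):
Model U vs Model V: 3+2+4+6 = 15 for Model U, 2 for Model V — Model U by 15–2.
Model U vs Drift: Drift wins 11–6.
Model U vs Model W: Model W wins 11–6.
Model U beats Model V; loses to Drift, Model W — 1 pairwise win.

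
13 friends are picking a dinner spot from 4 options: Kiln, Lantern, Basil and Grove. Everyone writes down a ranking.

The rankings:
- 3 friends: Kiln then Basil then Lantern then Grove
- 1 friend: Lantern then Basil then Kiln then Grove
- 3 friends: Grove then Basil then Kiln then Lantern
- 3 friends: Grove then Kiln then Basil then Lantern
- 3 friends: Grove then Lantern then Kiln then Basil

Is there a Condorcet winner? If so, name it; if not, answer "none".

Pairwise majorities:
Kiln vs Lantern: Kiln wins 9–4.
Kiln vs Basil: Kiln preferred on 3+3+3 = 9 ballots; Kiln wins 9–4.
Kiln vs Grove: Grove wins 9–4.
Lantern vs Basil: 4 to 9, Basil.
Lantern–Grove: Grove 9–4.
Basil vs Grove: Grove wins 9–4.
Grove beats each of Kiln, Lantern, Basil — Grove is the Condorcet winner.

Grove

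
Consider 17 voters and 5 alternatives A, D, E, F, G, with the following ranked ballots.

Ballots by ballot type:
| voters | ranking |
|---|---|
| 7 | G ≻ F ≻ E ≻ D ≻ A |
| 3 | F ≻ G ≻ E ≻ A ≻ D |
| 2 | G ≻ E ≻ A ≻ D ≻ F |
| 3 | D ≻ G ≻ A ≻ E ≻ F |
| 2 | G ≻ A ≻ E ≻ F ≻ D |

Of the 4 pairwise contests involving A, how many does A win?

0

A against each rival (17 voters):
A–D: D 10–7.
A vs E: A preferred on 3+2 = 5 ballots; E wins 12–5.
A vs F: F wins 10–7.
A vs G: 0 for A, 17 for G — G by 17–0.
A beats no one; loses to D, E, F, G — 0 pairwise wins.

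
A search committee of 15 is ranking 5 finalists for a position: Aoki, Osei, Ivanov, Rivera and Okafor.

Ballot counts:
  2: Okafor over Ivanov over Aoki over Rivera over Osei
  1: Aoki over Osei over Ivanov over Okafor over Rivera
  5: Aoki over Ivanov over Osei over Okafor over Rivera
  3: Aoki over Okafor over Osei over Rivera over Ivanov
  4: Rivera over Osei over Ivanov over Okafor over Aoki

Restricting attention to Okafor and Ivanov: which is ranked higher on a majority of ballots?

Ivanov

Ballots ranking Okafor above Ivanov: 2 + 3 = 5.
Ballots ranking Ivanov above Okafor: 15 − 5 = 10.
Ivanov wins the head-to-head 10–5.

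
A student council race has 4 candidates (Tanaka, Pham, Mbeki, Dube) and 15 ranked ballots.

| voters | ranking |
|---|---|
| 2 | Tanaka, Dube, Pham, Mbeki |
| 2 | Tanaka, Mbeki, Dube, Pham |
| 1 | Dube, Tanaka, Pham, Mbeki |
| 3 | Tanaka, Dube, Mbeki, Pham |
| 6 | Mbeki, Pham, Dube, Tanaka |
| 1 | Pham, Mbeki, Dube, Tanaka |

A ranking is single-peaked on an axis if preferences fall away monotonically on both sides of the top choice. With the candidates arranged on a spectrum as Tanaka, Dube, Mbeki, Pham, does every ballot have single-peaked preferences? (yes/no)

Axis positions: Tanaka=1, Dube=2, Mbeki=3, Pham=4.
Type 1: ranking walks positions 1-2-4-3; Pham is ranked above Mbeki even though Mbeki lies between Pham and the peak Tanaka on the axis — preferences dip and rise again. Not single-peaked.
Type 2: ranking walks positions 1-3-2-4; Mbeki is ranked above Dube even though Dube lies between Mbeki and the peak Tanaka on the axis — preferences dip and rise again. Not single-peaked.
Type 3: ranking walks positions 2-1-4-3; Pham is ranked above Mbeki even though Mbeki lies between Pham and the peak Dube on the axis — preferences dip and rise again. Not single-peaked.
Type 4 (peak Tanaka at position 1): ranking walks positions 1-2-3-4, expanding outward from the peak — single-peaked.
Type 5 (peak Mbeki at position 3): ranking walks positions 3-4-2-1, expanding outward from the peak — single-peaked.
Type 6 (peak Pham at position 4): ranking walks positions 4-3-2-1, expanding outward from the peak — single-peaked.
Type 1 violates single-peakedness, so the profile is not single-peaked on this axis.

no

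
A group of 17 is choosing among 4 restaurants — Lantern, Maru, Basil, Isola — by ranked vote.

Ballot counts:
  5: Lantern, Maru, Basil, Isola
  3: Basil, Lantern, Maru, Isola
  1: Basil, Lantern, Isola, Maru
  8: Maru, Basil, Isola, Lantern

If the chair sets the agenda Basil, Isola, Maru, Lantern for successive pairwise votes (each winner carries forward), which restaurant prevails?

Round 1: Basil vs Isola — 17–0, Basil advances.
Round 2: Basil vs Maru — 4–13, Maru advances.
Round 3: Maru vs Lantern — 8–9, Lantern advances.
The agenda winner is Lantern.

Lantern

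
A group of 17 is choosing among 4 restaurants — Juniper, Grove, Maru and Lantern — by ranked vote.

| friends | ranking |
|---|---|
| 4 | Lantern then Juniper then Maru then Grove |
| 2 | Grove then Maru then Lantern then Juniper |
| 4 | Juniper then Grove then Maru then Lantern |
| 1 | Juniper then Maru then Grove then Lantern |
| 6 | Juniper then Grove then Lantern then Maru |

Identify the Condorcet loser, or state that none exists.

Maru

Pairwise majorities:
Juniper vs Grove: 4+4+1+6 = 15 for Juniper, 2 for Grove — Juniper by 15–2.
Juniper vs Maru: 4+4+1+6 = 15 for Juniper, 2 for Maru — Juniper by 15–2.
Juniper vs Lantern: 4+1+6 = 11 for Juniper, 6 for Lantern — Juniper by 11–6.
Grove vs Maru: Grove, 12–5.
Grove vs Lantern: Grove preferred on 2+4+1+6 = 13 ballots; Grove wins 13–4.
Maru–Lantern: Lantern 10–7.
Only Maru has no wins; Maru is the Condorcet loser.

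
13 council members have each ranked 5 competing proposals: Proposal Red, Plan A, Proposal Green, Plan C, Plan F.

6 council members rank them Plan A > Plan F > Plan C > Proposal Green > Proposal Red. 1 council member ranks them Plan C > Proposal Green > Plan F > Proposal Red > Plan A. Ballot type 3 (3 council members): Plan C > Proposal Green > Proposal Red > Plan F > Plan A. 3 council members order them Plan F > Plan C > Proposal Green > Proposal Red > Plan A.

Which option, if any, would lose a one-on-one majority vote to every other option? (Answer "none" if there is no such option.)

Plan A

Pairwise majorities:
Proposal Red vs Plan A: 1+3+3 = 7 for Proposal Red, 6 for Plan A — Proposal Red by 7–6.
Proposal Red vs Proposal Green: Proposal Green wins 13–0.
Proposal Red vs Plan C: Proposal Red is ranked higher on 0 ballots, Plan C on 13. Plan C wins 13–0.
Proposal Red–Plan F: Plan F 10–3.
Plan A vs Proposal Green: Proposal Green wins 7–6.
Plan A–Plan C: Plan C 7–6.
Plan A vs Plan F: Plan F wins 7–6.
Proposal Green vs Plan C: 0 for Proposal Green, 13 for Plan C — Plan C by 13–0.
Proposal Green vs Plan F: Proposal Green preferred on 1+3 = 4 ballots; Plan F wins 9–4.
Plan C vs Plan F: Plan F, 9–4.
Plan A loses to every other option — it is the Condorcet loser.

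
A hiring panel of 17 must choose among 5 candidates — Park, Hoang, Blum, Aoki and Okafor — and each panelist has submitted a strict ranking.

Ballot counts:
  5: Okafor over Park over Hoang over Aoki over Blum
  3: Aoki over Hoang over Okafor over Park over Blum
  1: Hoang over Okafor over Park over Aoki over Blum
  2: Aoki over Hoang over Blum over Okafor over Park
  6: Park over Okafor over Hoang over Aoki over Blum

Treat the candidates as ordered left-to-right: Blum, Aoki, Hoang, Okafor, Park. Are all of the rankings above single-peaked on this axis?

Axis positions: Blum=1, Aoki=2, Hoang=3, Okafor=4, Park=5.
Faction 1 (peak Okafor at position 4): ranking walks positions 4-5-3-2-1, expanding outward from the peak — single-peaked.
Faction 2 (peak Aoki at position 2): ranking walks positions 2-3-4-5-1, expanding outward from the peak — single-peaked.
Faction 3 (peak Hoang at position 3): ranking walks positions 3-4-5-2-1, expanding outward from the peak — single-peaked.
Faction 4 (peak Aoki at position 2): ranking walks positions 2-3-1-4-5, expanding outward from the peak — single-peaked.
Faction 5 (peak Park at position 5): ranking walks positions 5-4-3-2-1, expanding outward from the peak — single-peaked.
Every ranking is single-peaked on this axis.

yes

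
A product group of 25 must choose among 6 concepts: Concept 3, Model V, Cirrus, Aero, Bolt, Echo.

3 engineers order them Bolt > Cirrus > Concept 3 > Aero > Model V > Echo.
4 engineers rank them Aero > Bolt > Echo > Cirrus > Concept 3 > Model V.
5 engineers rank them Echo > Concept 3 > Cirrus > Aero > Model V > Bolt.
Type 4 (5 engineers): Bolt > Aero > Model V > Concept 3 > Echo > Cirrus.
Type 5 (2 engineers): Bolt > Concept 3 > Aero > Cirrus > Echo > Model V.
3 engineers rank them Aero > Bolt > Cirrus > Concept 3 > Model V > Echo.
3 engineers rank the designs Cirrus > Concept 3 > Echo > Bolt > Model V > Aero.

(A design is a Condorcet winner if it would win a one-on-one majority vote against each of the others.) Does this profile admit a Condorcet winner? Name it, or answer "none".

Pairwise majorities:
Concept 3 vs Model V: 3+4+5+2+3+3 = 20 for Concept 3, 5 for Model V — Concept 3 by 20–5.
Concept 3 vs Cirrus: 5+5+2 = 12 for Concept 3, 13 for Cirrus — Cirrus by 13–12.
Concept 3 vs Aero: Concept 3 preferred on 3+5+2+3 = 13 ballots; Concept 3 wins 13–12.
Concept 3 vs Bolt: Concept 3 is ranked higher on 5+3 = 8 ballots, Bolt on 17. Bolt wins 17–8.
Concept 3 vs Echo: Concept 3 preferred on 3+5+2+3+3 = 16 ballots; Concept 3 wins 16–9.
Model V vs Cirrus: Model V preferred on 5 ballots; Cirrus wins 20–5.
Model V vs Aero: 3 for Model V, 22 for Aero — Aero by 22–3.
Model V vs Bolt: Model V preferred on 5 ballots; Bolt wins 20–5.
Model V vs Echo: Model V preferred on 3+5+3 = 11 ballots; Echo wins 14–11.
Cirrus vs Aero: Cirrus is ranked higher on 3+5+3 = 11 ballots, Aero on 14. Aero wins 14–11.
Cirrus vs Bolt: 5+3 = 8 for Cirrus, 17 for Bolt — Bolt by 17–8.
Cirrus vs Echo: 11 to 14, Echo.
Aero vs Bolt: Aero preferred on 4+5+3 = 12 ballots; Bolt wins 13–12.
Aero vs Echo: Aero is ranked higher on 3+4+5+2+3 = 17 ballots, Echo on 8. Aero wins 17–8.
Bolt vs Echo: Bolt is ranked higher on 3+4+5+2+3 = 17 ballots, Echo on 8. Bolt wins 17–8.
Bolt beats each of Concept 3, Model V, Cirrus, Aero, Echo — Bolt is the Condorcet winner.

Bolt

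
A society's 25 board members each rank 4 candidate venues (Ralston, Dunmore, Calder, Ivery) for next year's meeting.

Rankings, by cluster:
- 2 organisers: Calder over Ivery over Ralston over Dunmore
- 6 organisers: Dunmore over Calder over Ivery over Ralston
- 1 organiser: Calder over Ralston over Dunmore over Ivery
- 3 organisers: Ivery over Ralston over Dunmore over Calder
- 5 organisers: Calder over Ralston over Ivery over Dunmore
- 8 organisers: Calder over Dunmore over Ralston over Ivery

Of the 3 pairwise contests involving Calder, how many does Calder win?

Calder against each rival (25 organisers):
Calder vs Ralston: Calder wins 22–3.
Calder vs Dunmore: Calder, 16–9.
Calder vs Ivery: Calder wins 22–3.
Calder beats Ralston, Dunmore, Ivery — 3 pairwise wins.

3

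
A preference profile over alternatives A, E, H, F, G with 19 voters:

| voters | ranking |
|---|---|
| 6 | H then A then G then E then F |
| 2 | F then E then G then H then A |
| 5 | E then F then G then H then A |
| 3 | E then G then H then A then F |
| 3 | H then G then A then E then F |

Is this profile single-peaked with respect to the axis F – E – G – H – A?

Axis positions: F=1, E=2, G=3, H=4, A=5.
Group 1 (peak H at position 4): ranking walks positions 4-5-3-2-1, expanding outward from the peak — single-peaked.
Group 2 (peak F at position 1): ranking walks positions 1-2-3-4-5, expanding outward from the peak — single-peaked.
Group 3 (peak E at position 2): ranking walks positions 2-1-3-4-5, expanding outward from the peak — single-peaked.
Group 4 (peak E at position 2): ranking walks positions 2-3-4-5-1, expanding outward from the peak — single-peaked.
Group 5 (peak H at position 4): ranking walks positions 4-3-5-2-1, expanding outward from the peak — single-peaked.
Every ranking is single-peaked on this axis.

yes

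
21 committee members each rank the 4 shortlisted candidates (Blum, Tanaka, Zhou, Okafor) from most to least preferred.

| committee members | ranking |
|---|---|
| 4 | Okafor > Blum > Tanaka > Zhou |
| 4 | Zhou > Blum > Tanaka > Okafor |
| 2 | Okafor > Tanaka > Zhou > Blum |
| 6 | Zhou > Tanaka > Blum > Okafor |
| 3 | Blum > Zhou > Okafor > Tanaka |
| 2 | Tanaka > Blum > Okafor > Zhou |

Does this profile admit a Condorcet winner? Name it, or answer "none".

Zhou

Check each pair by majority over 21 ballots:
Blum vs Tanaka: Blum is ranked higher on 4+4+3 = 11 ballots, Tanaka on 10. Blum wins 11–10.
Blum vs Zhou: 9 to 12, Zhou.
Blum vs Okafor: 4+6+3+2 = 15 for Blum, 6 for Okafor — Blum by 15–6.
Tanaka vs Zhou: Tanaka preferred on 4+2+2 = 8 ballots; Zhou wins 13–8.
Tanaka vs Okafor: 12 to 9, Tanaka.
Zhou vs Okafor: 13 to 8, Zhou.
Zhou beats each of Blum, Tanaka, Okafor — Zhou is the Condorcet winner.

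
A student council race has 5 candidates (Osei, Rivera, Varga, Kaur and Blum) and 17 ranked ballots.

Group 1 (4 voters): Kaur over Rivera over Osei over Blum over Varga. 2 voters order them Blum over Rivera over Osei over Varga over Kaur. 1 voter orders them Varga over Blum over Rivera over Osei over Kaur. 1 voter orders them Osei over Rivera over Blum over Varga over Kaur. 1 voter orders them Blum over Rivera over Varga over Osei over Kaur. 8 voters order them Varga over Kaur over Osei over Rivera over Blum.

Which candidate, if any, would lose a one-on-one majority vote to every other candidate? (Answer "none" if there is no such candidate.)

Blum

Pairwise majorities:
Osei vs Rivera: Osei preferred on 1+8 = 9 ballots; Osei wins 9–8.
Osei–Varga: Varga 10–7.
Osei vs Kaur: 5 to 12, Kaur.
Osei–Blum: Osei 13–4.
Rivera–Varga: Varga 9–8.
Rivera–Kaur: Kaur 12–5.
Rivera vs Blum: Rivera is ranked higher on 4+1+8 = 13 ballots, Blum on 4. Rivera wins 13–4.
Varga vs Kaur: Varga wins 13–4.
Varga vs Blum: Varga is ranked higher on 1+8 = 9 ballots, Blum on 8. Varga wins 9–8.
Kaur vs Blum: Kaur preferred on 4+8 = 12 ballots; Kaur wins 12–5.
Only Blum has no wins; Blum is the Condorcet loser.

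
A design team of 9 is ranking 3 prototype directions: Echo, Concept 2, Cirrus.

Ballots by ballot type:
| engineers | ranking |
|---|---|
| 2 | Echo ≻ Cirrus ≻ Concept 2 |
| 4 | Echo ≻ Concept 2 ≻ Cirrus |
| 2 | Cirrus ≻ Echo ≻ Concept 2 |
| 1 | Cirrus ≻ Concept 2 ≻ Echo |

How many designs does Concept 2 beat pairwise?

0

Concept 2 against each rival (9 engineers):
Concept 2–Echo: Echo 8–1.
Concept 2 vs Cirrus: 4 for Concept 2, 5 for Cirrus — Cirrus by 5–4.
Concept 2 beats no one; loses to Echo, Cirrus — 0 pairwise wins.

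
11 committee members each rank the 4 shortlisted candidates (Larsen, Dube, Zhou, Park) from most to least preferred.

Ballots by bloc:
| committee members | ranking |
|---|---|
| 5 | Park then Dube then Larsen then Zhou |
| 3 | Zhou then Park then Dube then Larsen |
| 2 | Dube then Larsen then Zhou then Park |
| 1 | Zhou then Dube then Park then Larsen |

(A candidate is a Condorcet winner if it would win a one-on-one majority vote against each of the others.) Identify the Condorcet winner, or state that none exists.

Check each pair by majority over 11 ballots:
Larsen vs Dube: 0 for Larsen, 11 for Dube — Dube by 11–0.
Larsen vs Zhou: Larsen is ranked higher on 5+2 = 7 ballots, Zhou on 4. Larsen wins 7–4.
Larsen vs Park: 2 for Larsen, 9 for Park — Park by 9–2.
Dube vs Zhou: Dube preferred on 5+2 = 7 ballots; Dube wins 7–4.
Dube vs Park: 3 to 8, Park.
Zhou vs Park: Zhou is ranked higher on 3+2+1 = 6 ballots, Park on 5. Zhou wins 6–5.
Each candidate drops at least one matchup (Larsen loses to Dube; Dube loses to Park; Zhou loses to Larsen; Park loses to Zhou); the cycle Larsen > Zhou > Park > Larsen rules out a Condorcet winner.

none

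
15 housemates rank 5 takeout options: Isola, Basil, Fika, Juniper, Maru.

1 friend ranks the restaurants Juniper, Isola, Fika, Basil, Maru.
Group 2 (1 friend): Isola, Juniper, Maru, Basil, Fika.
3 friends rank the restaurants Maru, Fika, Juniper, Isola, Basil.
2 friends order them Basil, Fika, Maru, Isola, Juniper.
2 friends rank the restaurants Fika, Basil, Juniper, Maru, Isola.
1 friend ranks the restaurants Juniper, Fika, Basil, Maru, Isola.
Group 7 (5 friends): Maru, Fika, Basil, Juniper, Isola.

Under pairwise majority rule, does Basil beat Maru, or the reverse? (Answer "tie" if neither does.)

Maru

Ballots ranking Basil above Maru: 1 + 2 + 2 + 1 = 6.
Ballots ranking Maru above Basil: 15 − 6 = 9.
Maru wins the head-to-head 9–6.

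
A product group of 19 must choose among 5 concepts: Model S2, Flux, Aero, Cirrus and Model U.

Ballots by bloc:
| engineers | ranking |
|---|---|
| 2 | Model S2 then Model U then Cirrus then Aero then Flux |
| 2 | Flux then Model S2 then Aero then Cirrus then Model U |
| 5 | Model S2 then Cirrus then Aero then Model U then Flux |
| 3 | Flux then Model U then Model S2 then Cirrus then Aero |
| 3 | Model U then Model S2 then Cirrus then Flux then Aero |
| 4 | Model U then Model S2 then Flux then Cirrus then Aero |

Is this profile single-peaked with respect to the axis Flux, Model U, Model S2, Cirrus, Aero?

Axis positions: Flux=1, Model U=2, Model S2=3, Cirrus=4, Aero=5.
Bloc 1 (peak Model S2 at position 3): ranking walks positions 3-2-4-5-1, expanding outward from the peak — single-peaked.
Bloc 2: ranking walks positions 1-3-5-4-2; Model S2 is ranked above Model U even though Model U lies between Model S2 and the peak Flux on the axis — preferences dip and rise again. Not single-peaked.
Bloc 3 (peak Model S2 at position 3): ranking walks positions 3-4-5-2-1, expanding outward from the peak — single-peaked.
Bloc 4 (peak Flux at position 1): ranking walks positions 1-2-3-4-5, expanding outward from the peak — single-peaked.
Bloc 5 (peak Model U at position 2): ranking walks positions 2-3-4-1-5, expanding outward from the peak — single-peaked.
Bloc 6 (peak Model U at position 2): ranking walks positions 2-3-1-4-5, expanding outward from the peak — single-peaked.
Bloc 2 violates single-peakedness, so the profile is not single-peaked on this axis.

no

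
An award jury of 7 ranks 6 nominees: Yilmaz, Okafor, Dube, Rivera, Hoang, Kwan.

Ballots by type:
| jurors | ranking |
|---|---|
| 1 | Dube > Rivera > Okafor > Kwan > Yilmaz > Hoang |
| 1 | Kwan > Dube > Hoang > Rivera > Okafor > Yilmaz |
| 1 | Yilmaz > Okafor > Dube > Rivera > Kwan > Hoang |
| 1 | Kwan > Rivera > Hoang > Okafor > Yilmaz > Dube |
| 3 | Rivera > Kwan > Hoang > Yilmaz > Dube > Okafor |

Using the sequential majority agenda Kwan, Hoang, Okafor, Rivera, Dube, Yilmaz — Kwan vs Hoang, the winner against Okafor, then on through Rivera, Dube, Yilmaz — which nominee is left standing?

Rivera

Round 1: Kwan vs Hoang — 7–0, Kwan advances.
Round 2: Kwan vs Okafor — 5–2, Kwan advances.
Round 3: Kwan vs Rivera — 2–5, Rivera advances.
Round 4: Rivera vs Dube — 4–3, Rivera advances.
Round 5: Rivera vs Yilmaz — 6–1, Rivera advances.
Rivera survives the agenda.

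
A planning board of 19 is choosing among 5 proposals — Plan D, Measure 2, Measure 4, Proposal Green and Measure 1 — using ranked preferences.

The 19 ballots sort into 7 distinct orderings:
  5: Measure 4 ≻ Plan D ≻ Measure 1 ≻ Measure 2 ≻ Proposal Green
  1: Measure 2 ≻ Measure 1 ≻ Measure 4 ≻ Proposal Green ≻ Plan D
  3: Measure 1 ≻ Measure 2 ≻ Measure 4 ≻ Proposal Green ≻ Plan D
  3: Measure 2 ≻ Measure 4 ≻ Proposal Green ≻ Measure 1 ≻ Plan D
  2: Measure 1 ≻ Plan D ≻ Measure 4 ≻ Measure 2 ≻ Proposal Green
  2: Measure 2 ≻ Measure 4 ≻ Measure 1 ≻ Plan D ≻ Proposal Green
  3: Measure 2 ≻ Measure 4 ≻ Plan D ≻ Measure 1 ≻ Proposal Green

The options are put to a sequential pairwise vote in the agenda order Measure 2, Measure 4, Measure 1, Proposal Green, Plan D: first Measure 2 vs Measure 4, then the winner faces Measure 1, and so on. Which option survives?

Round 1: Measure 2 vs Measure 4 — 12–7, Measure 2 advances.
Round 2: Measure 2 vs Measure 1 — 9–10, Measure 1 advances.
Round 3: Measure 1 vs Proposal Green — 16–3, Measure 1 advances.
Round 4: Measure 1 vs Plan D — 11–8, Measure 1 advances.
The agenda winner is Measure 1.

Measure 1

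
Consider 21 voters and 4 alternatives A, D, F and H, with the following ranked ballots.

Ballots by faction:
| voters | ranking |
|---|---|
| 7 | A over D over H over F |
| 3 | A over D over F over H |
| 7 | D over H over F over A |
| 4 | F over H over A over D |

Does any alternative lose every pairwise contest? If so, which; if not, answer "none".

none

Pairwise majorities:
A vs D: 7+3+4 = 14 for A, 7 for D — A by 14–7.
A–F: F 11–10.
A vs H: A preferred on 7+3 = 10 ballots; H wins 11–10.
D vs F: D wins 17–4.
D vs H: D, 17–4.
F vs H: 3+4 = 7 for F, 14 for H — H by 14–7.
Each alternative has at least one pairwise win (A beats D; D beats F; F beats A; H beats A) — no Condorcet loser.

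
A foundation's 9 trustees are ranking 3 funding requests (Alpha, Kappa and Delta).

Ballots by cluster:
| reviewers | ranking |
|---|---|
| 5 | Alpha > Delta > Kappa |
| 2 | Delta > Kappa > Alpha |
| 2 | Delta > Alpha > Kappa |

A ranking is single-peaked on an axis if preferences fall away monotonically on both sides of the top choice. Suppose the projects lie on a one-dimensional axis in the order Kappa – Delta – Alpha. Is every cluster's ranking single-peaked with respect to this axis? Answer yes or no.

Axis positions: Kappa=1, Delta=2, Alpha=3.
Cluster 1 (peak Alpha at position 3): ranking walks positions 3-2-1, expanding outward from the peak — single-peaked.
Cluster 2 (peak Delta at position 2): ranking walks positions 2-1-3, expanding outward from the peak — single-peaked.
Cluster 3 (peak Delta at position 2): ranking walks positions 2-3-1, expanding outward from the peak — single-peaked.
Every ranking is single-peaked on this axis.

yes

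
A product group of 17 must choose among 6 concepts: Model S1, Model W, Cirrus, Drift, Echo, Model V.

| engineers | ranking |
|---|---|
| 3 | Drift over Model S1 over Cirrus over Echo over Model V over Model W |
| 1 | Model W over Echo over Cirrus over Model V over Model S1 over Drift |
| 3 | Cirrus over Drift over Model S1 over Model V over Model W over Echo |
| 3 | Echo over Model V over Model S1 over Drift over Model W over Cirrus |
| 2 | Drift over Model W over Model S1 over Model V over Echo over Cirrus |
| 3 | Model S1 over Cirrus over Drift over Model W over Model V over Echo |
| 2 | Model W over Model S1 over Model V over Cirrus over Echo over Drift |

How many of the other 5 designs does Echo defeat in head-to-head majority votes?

Echo against each rival (17 engineers):
Echo vs Model S1: Echo is ranked higher on 1+3 = 4 ballots, Model S1 on 13. Model S1 wins 13–4.
Echo vs Model W: Model W, 11–6.
Echo vs Cirrus: Cirrus, 11–6.
Echo vs Drift: Drift, 11–6.
Echo vs Model V: Echo is ranked higher on 3+1+3 = 7 ballots, Model V on 10. Model V wins 10–7.
Echo beats no one; loses to Model S1, Model W, Cirrus, Drift, Model V — 0 pairwise wins.

0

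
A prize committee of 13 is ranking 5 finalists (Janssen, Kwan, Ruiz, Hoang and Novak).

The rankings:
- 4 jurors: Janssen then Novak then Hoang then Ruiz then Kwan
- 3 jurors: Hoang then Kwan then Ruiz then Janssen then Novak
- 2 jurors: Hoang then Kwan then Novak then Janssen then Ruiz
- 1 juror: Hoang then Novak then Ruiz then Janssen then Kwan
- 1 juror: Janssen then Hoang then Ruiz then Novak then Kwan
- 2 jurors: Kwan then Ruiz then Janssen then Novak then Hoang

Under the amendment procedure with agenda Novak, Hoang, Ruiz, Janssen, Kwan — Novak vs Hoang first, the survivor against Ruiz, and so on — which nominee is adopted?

Kwan

Round 1: Novak vs Hoang — 6–7, Hoang advances.
Round 2: Hoang vs Ruiz — 11–2, Hoang advances.
Round 3: Hoang vs Janssen — 6–7, Janssen advances.
Round 4: Janssen vs Kwan — 6–7, Kwan advances.
The agenda winner is Kwan.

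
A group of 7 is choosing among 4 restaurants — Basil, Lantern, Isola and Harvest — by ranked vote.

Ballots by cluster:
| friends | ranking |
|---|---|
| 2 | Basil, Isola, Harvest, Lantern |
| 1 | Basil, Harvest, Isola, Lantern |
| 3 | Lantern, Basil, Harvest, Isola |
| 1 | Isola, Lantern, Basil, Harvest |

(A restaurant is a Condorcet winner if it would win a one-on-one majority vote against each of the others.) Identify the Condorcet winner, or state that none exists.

Head-to-head results (7 friends):
Basil vs Lantern: Lantern, 4–3.
Basil vs Isola: Basil is ranked higher on 2+1+3 = 6 ballots, Isola on 1. Basil wins 6–1.
Basil vs Harvest: Basil preferred on 2+1+3+1 = 7 ballots; Basil wins 7–0.
Lantern vs Isola: 3 to 4, Isola.
Lantern vs Harvest: 3+1 = 4 for Lantern, 3 for Harvest — Lantern by 4–3.
Isola vs Harvest: Harvest wins 4–3.
Every restaurant loses at least once (Basil loses to Lantern; Lantern loses to Isola; Isola loses to Basil; Harvest loses to Basil). The majority relation contains the cycle Basil → Isola → Lantern → Basil, so there is no Condorcet winner.

none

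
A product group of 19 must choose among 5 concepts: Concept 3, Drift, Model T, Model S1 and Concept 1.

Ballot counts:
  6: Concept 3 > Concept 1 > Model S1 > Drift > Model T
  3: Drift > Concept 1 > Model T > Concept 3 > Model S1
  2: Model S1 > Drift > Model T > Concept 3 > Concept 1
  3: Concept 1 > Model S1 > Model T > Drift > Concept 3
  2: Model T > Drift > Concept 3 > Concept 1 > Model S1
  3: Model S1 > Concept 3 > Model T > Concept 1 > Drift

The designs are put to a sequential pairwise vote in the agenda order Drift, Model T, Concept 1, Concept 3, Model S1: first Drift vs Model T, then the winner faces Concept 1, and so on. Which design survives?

Concept 3

Round 1: Drift vs Model T — 11–8, Drift advances.
Round 2: Drift vs Concept 1 — 7–12, Concept 1 advances.
Round 3: Concept 1 vs Concept 3 — 6–13, Concept 3 advances.
Round 4: Concept 3 vs Model S1 — 11–8, Concept 3 advances.
The agenda winner is Concept 3.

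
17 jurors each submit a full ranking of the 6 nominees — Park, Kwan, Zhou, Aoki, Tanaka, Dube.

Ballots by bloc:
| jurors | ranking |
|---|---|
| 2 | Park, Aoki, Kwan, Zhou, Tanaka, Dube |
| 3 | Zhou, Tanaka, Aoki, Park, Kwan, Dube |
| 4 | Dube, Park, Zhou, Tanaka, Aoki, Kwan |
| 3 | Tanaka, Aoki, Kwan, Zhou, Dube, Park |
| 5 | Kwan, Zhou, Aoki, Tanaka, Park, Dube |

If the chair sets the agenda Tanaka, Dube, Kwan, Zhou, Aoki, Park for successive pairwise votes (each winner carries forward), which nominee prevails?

Zhou

Round 1: Tanaka vs Dube — 13–4, Tanaka advances.
Round 2: Tanaka vs Kwan — 10–7, Tanaka advances.
Round 3: Tanaka vs Zhou — 3–14, Zhou advances.
Round 4: Zhou vs Aoki — 12–5, Zhou advances.
Round 5: Zhou vs Park — 11–6, Zhou advances.
The agenda winner is Zhou.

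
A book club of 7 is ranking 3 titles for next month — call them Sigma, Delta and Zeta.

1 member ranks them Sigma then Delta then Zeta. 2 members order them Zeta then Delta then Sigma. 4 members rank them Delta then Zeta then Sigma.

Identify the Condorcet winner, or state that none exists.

Delta

Pairwise majorities:
Sigma vs Delta: Delta wins 6–1.
Sigma vs Zeta: Zeta wins 6–1.
Delta–Zeta: Delta 5–2.
Delta wins every pairwise contest, so Delta is the Condorcet winner.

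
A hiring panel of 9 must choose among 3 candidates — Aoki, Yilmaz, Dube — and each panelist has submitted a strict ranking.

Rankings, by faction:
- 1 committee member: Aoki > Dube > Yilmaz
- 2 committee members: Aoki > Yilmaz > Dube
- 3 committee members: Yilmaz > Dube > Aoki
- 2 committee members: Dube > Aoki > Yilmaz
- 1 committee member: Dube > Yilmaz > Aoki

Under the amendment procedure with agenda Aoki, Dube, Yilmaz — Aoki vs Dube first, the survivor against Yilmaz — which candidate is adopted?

Round 1: Aoki vs Dube — 3–6, Dube advances.
Round 2: Dube vs Yilmaz — 4–5, Yilmaz advances.
The agenda winner is Yilmaz.

Yilmaz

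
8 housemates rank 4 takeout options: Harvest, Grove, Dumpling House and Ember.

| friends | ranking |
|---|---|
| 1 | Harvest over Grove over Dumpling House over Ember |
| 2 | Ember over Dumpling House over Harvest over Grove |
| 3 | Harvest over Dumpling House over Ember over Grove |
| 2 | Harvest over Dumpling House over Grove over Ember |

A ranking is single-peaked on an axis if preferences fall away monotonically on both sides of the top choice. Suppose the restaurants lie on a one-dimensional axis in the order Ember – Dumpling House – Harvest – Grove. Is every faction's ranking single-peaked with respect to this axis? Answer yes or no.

Axis positions: Ember=1, Dumpling House=2, Harvest=3, Grove=4.
Faction 1 (peak Harvest at position 3): ranking walks positions 3-4-2-1, expanding outward from the peak — single-peaked.
Faction 2 (peak Ember at position 1): ranking walks positions 1-2-3-4, expanding outward from the peak — single-peaked.
Faction 3 (peak Harvest at position 3): ranking walks positions 3-2-1-4, expanding outward from the peak — single-peaked.
Faction 4 (peak Harvest at position 3): ranking walks positions 3-2-4-1, expanding outward from the peak — single-peaked.
Every ranking is single-peaked on this axis.

yes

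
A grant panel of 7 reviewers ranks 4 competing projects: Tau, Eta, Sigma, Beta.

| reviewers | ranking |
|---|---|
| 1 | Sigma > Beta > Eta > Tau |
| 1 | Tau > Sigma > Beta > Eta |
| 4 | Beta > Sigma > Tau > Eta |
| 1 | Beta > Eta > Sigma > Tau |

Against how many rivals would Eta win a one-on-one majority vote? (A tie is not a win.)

0

Eta against each rival (7 reviewers):
Eta–Tau: Tau 5–2.
Eta vs Sigma: 1 to 6, Sigma.
Eta vs Beta: Eta preferred on 0 ballots; Beta wins 7–0.
Eta beats no one; loses to Tau, Sigma, Beta — 0 pairwise wins.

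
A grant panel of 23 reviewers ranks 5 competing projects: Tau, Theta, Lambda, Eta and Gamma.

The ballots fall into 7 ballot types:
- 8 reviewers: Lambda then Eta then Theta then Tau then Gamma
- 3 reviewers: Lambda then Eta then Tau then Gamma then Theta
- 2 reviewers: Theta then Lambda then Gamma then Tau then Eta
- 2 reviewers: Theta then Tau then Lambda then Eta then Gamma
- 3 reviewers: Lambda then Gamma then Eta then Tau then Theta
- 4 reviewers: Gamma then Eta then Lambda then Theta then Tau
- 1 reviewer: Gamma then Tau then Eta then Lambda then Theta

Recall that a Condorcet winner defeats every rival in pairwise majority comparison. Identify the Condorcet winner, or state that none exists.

Lambda

Head-to-head results (23 reviewers):
Tau vs Theta: Tau preferred on 3+3+1 = 7 ballots; Theta wins 16–7.
Tau vs Lambda: 3 to 20, Lambda.
Tau vs Eta: 5 to 18, Eta.
Tau vs Gamma: Tau is ranked higher on 8+3+2 = 13 ballots, Gamma on 10. Tau wins 13–10.
Theta vs Lambda: Lambda, 19–4.
Theta–Eta: Eta 19–4.
Theta vs Gamma: Theta, 12–11.
Lambda vs Eta: Lambda is ranked higher on 8+3+2+2+3 = 18 ballots, Eta on 5. Lambda wins 18–5.
Lambda vs Gamma: Lambda, 18–5.
Eta vs Gamma: 8+3+2 = 13 for Eta, 10 for Gamma — Eta by 13–10.
Lambda defeats every rival head-to-head and is the Condorcet winner.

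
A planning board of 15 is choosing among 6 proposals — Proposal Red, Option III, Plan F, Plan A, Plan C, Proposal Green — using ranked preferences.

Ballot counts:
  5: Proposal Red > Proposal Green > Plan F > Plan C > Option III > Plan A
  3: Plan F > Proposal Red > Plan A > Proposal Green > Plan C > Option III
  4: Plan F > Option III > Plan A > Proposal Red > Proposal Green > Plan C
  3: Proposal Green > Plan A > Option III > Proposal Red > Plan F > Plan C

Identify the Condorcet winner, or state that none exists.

Head-to-head results (15 council members):
Proposal Red vs Option III: Proposal Red is ranked higher on 5+3 = 8 ballots, Option III on 7. Proposal Red wins 8–7.
Proposal Red vs Plan F: 5+3 = 8 for Proposal Red, 7 for Plan F — Proposal Red by 8–7.
Proposal Red vs Plan A: Proposal Red wins 8–7.
Proposal Red vs Plan C: Proposal Red wins 15–0.
Proposal Red vs Proposal Green: Proposal Red wins 12–3.
Option III–Plan F: Plan F 12–3.
Option III vs Plan A: Option III preferred on 5+4 = 9 ballots; Option III wins 9–6.
Option III vs Plan C: Plan C, 8–7.
Option III–Proposal Green: Proposal Green 11–4.
Plan F vs Plan A: 12 to 3, Plan F.
Plan F vs Plan C: 15 to 0, Plan F.
Plan F–Proposal Green: Proposal Green 8–7.
Plan A vs Plan C: Plan A is ranked higher on 3+4+3 = 10 ballots, Plan C on 5. Plan A wins 10–5.
Plan A vs Proposal Green: Proposal Green, 8–7.
Plan C vs Proposal Green: 0 for Plan C, 15 for Proposal Green — Proposal Green by 15–0.
Only Proposal Red has no losses; Proposal Red is the Condorcet winner.

Proposal Red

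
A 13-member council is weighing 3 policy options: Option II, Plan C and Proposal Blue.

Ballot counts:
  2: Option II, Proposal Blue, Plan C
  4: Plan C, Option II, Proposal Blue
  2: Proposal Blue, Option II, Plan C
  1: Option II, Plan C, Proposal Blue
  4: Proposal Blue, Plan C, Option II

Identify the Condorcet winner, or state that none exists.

Head-to-head results (13 council members):
Option II vs Plan C: Plan C wins 8–5.
Option II vs Proposal Blue: Option II, 7–6.
Plan C–Proposal Blue: Proposal Blue 8–5.
Each option drops at least one matchup (Option II loses to Plan C; Plan C loses to Proposal Blue; Proposal Blue loses to Option II); the cycle Option II → Proposal Blue → Plan C → Option II rules out a Condorcet winner.

none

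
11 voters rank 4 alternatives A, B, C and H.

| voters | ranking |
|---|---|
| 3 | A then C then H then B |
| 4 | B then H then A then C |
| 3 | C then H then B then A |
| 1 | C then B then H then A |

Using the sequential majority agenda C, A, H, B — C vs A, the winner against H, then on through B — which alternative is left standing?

Round 1: C vs A — 4–7, A advances.
Round 2: A vs H — 3–8, H advances.
Round 3: H vs B — 6–5, H advances.
The agenda winner is H.

H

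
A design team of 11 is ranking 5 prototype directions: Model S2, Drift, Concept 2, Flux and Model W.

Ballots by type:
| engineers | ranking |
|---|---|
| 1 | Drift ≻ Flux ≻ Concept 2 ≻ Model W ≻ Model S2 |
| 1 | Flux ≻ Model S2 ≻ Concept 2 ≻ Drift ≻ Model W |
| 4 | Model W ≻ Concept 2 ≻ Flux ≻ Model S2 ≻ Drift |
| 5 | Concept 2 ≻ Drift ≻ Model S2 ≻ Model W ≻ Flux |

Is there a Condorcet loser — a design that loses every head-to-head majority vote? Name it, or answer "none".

none

Head-to-head results (11 engineers):
Model S2 vs Drift: Drift wins 6–5.
Model S2 vs Concept 2: Concept 2 wins 10–1.
Model S2 vs Flux: 5 to 6, Flux.
Model S2 vs Model W: Model S2 is ranked higher on 1+5 = 6 ballots, Model W on 5. Model S2 wins 6–5.
Drift vs Concept 2: 1 to 10, Concept 2.
Drift vs Flux: Drift is ranked higher on 1+5 = 6 ballots, Flux on 5. Drift wins 6–5.
Drift vs Model W: Drift, 7–4.
Concept 2–Flux: Concept 2 9–2.
Concept 2 vs Model W: 7 to 4, Concept 2.
Flux vs Model W: Model W wins 9–2.
Each design has at least one pairwise win (Model S2 beats Model W; Drift beats Model S2; Concept 2 beats Model S2; Flux beats Model S2; Model W beats Flux) — no Condorcet loser.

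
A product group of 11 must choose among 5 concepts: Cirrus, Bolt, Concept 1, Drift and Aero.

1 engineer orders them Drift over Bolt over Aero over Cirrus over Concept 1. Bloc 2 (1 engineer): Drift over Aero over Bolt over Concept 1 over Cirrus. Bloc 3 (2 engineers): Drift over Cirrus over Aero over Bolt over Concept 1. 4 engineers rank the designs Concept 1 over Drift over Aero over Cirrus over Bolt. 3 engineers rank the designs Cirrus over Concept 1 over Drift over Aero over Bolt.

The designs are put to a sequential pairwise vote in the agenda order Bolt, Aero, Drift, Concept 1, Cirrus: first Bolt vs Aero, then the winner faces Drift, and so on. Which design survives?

Cirrus

Round 1: Bolt vs Aero — 1–10, Aero advances.
Round 2: Aero vs Drift — 0–11, Drift advances.
Round 3: Drift vs Concept 1 — 4–7, Concept 1 advances.
Round 4: Concept 1 vs Cirrus — 5–6, Cirrus advances.
Cirrus survives the agenda.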